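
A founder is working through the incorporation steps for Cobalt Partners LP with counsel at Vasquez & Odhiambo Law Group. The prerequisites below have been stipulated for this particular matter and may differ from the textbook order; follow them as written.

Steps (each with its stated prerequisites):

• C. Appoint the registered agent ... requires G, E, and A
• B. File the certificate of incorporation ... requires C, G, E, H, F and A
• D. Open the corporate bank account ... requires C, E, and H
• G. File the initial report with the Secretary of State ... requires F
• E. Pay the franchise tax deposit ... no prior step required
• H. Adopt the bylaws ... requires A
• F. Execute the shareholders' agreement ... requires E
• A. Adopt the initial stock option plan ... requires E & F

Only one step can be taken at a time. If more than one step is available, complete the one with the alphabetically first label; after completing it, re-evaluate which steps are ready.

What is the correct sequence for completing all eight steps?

E is the only step with nothing outstanding, so it goes first.
F needed E, now all done → F.
A and G are both available; A has the earlier label → A.
Now G and H have their prerequisites met. G has the earlier label, so G next.
C and H are both available; C has the earlier label → C.
That leaves H as the only ready step → H.
Now B and D have their prerequisites met. B has the earlier label, so B next.
D is the only step now ready → D.

E F A G C H B D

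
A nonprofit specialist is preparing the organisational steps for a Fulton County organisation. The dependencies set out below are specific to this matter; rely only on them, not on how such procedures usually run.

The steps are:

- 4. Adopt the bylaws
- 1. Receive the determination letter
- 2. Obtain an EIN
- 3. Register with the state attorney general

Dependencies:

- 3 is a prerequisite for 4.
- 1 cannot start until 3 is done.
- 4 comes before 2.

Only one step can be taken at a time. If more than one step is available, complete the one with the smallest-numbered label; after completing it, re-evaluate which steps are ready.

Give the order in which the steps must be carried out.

3 is the only step with nothing outstanding, so it goes first.
1 and 4 are both available; 1 has the earlier label → 1.
Next only 4 has its prerequisites met → 4.
2 needed 4, now all done → 2.

3, 1, 4, 2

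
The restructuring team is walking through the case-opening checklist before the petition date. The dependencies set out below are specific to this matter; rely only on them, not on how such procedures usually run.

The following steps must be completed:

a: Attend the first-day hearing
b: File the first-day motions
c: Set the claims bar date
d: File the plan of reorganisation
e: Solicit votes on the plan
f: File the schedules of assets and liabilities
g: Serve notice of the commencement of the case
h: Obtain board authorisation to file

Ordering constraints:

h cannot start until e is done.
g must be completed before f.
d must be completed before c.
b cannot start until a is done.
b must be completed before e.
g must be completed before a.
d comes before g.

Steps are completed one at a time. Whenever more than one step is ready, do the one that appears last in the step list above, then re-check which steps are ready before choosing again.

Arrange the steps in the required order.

d g f c a b e h

Only d has no prerequisites, so it is first.
Ready: g and c. g is listed later → g.
f and a now also ready, so the ready set is {f, c, a}; f is listed later → f.
Now c and a have their prerequisites met. c is listed later, so c next.
a needed g, now all done → a.
b needed a, now all done → b.
e needed b, now all done → e.
That leaves h as the only ready step → h.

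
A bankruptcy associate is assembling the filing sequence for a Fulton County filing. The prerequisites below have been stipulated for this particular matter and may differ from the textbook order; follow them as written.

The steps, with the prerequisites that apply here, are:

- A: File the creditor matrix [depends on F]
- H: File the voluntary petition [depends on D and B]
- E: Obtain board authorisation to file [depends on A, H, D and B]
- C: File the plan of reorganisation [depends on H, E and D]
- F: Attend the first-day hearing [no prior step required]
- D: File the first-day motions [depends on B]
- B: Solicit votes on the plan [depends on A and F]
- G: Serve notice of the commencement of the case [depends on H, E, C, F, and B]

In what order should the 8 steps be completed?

F A B D H E C G

Only F has no prerequisites, so it is first.
A needed F, now all done → A.
Next only B has its prerequisites met → B.
Next only D has its prerequisites met → D.
Next only H has its prerequisites met → H.
E needed A, H, D and B, now all done → E.
Next only C has its prerequisites met → C.
G needed H, E, C, F and B, now all done → G.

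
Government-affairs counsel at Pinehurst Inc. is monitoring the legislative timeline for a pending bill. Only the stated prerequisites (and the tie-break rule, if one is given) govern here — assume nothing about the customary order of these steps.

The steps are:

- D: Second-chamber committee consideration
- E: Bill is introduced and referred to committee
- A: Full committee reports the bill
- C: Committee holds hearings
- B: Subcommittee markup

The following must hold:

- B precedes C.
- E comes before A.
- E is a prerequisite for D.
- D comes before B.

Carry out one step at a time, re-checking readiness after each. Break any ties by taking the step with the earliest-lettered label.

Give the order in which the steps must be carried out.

E A D B C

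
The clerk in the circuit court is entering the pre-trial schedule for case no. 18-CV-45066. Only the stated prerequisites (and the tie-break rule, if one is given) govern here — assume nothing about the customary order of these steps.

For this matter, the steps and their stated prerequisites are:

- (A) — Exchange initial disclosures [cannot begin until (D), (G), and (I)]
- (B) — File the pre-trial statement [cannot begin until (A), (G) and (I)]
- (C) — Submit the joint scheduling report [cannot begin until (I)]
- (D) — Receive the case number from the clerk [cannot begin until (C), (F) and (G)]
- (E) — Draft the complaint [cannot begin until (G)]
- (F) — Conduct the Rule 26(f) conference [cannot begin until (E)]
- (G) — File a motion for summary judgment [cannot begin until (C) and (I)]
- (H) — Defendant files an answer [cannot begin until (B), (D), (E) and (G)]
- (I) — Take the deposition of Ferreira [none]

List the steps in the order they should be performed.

(I) is the only step with nothing outstanding, so it goes first.
(C) needed (I), now all done → (C).
That leaves (G) as the only ready step → (G).
(E) needed (G), now all done → (E).
(F) needed (E), now all done → (F).
Next only (D) has its prerequisites met → (D).
Next only (A) has its prerequisites met → (A).
(B) needed (A), (G) and (I), now all done → (B).
That leaves (H) as the only ready step → (H).

(I), (C), (G), (E), (F), (D), (A), (B), (H)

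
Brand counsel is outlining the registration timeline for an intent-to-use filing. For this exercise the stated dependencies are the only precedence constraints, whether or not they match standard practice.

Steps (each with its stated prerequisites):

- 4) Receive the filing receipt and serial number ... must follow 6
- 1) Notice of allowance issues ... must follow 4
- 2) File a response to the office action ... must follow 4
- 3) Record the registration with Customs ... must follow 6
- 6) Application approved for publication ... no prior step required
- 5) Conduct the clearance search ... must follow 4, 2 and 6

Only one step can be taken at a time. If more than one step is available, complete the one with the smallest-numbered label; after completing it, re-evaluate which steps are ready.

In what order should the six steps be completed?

6, 3, 4, 1, 2, 5

Only 6 has no prerequisites, so it is first.
Now 3 and 4 have their prerequisites met. 3 has the earlier label, so 3 next.
That leaves 4 as the only ready step → 4.
1 and 2 are both available; 1 has the earlier label → 1.
2 needed 4, now all done → 2.
5 is the only step now ready → 5.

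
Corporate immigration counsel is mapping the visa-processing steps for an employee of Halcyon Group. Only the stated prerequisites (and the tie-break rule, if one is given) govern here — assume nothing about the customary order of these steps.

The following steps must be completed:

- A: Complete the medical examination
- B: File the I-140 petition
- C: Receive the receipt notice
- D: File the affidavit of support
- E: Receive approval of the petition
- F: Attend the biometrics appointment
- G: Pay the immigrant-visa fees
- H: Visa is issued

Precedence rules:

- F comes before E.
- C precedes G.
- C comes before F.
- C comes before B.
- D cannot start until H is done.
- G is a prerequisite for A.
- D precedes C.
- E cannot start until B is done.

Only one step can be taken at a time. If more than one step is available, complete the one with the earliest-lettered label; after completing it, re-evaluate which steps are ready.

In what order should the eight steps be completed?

Only H has no prerequisites, so it is first.
That leaves D as the only ready step → D.
C needed D, now all done → C.
Ready: B, F and G. B has the earlier label → B.
Now F and G have their prerequisites met. F has the earlier label, so F next.
Now E and G have their prerequisites met. E has the earlier label, so E next.
G is the only step now ready → G.
That leaves A as the only ready step → A.

H → D → C → B → F → E → G → A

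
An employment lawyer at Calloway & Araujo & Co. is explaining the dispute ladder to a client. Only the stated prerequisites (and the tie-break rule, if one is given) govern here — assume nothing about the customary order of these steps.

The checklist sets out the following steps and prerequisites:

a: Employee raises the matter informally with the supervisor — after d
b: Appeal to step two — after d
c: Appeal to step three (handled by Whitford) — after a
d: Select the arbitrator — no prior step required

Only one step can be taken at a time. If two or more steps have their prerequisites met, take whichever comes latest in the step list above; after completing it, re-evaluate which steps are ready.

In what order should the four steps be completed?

d is the only step with nothing outstanding, so it goes first.
Now b and a have their prerequisites met. b is listed later, so b next.
a is the only step now ready → a.
c needed a, now all done → c.

d, b, a, c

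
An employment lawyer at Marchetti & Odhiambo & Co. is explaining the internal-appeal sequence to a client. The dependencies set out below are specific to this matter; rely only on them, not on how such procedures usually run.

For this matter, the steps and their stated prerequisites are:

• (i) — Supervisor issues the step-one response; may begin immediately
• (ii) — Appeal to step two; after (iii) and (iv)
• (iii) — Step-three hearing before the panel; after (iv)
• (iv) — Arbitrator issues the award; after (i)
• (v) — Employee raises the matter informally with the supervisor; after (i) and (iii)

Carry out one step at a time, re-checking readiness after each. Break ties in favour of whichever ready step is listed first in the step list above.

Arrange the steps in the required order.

(i), (iv), (iii), (ii), (v)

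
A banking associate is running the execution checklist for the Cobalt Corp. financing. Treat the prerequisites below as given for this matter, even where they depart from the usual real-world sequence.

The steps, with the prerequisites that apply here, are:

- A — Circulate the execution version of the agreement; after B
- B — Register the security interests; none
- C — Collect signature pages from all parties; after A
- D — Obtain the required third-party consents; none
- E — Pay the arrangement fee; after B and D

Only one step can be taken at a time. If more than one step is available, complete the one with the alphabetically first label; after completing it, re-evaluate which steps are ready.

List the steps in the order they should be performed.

B → A → C → D → E

B and D have no prerequisites; B has the earlier label, so B is first.
Ready: A and D. A has the earlier label → A.
Now C and D have their prerequisites met. C has the earlier label, so C next.
That leaves D as the only ready step → D.
Next only E has its prerequisites met → E.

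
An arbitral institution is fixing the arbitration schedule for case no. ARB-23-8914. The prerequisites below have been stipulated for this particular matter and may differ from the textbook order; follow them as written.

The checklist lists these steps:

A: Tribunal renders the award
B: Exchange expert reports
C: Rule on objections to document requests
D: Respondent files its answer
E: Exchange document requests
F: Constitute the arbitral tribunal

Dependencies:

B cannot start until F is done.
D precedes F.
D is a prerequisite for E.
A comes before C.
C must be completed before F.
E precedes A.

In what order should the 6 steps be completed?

Only D has no prerequisites, so it is first.
E needed D, now all done → E.
A is the only step now ready → A.
C is the only step now ready → C.
F needed C and D, now all done → F.
B is the only step now ready → B.

D → E → A → C → F → B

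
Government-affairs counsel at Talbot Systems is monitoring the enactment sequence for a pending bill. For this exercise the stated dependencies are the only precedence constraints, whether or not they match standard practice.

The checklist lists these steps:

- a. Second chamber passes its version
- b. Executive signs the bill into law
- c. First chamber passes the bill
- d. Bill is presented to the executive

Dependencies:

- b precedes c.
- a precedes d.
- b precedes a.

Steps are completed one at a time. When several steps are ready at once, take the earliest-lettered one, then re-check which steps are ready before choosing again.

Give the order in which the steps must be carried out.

b is the only step with nothing outstanding, so it goes first.
a and c are both available; a has the earlier label → a.
d now also ready, so the ready set is {c, d}; c has the earlier label → c.
d is the only step now ready → d.

b → a → c → d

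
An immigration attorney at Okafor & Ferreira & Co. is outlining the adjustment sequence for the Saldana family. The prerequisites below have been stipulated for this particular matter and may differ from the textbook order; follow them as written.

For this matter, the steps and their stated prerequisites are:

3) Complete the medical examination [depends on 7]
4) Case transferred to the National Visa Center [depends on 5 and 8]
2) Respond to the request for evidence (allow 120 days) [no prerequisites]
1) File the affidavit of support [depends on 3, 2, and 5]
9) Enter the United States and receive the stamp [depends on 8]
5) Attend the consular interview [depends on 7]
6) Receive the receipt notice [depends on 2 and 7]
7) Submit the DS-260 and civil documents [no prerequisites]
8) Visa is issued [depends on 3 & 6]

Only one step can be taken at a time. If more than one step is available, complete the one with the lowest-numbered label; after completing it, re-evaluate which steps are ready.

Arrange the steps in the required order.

2 and 7 have no prerequisites; 2 has the earlier label, so 2 is first.
7 is the only step now ready → 7.
3, 5 and 6 are all available; 3 has the earlier label → 3.
5 and 6 are both available; 5 has the earlier label → 5.
1 now also ready, so the ready set is {1, 6}; 1 has the earlier label → 1.
6 needed 2 and 7, now all done → 6.
Next only 8 has its prerequisites met → 8.
4 and 9 are both available; 4 has the earlier label → 4.
Next only 9 has its prerequisites met → 9.

2, 7, 3, 5, 1, 6, 8, 4, 9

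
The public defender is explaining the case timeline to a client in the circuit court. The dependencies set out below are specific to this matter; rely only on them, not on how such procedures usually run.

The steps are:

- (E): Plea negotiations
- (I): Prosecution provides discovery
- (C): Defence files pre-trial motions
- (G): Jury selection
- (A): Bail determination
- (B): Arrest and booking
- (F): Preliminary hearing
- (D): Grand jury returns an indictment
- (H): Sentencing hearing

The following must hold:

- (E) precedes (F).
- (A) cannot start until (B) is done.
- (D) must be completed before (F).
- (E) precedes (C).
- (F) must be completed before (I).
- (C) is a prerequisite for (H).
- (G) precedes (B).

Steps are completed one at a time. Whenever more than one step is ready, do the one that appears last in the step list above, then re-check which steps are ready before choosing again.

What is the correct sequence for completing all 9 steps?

(D) (G) (B) (A) (E) (F) (C) (H) (I)

(D), (G) and (E) have no prerequisites; (D) is listed later, so (D) is first.
(G) and (E) are both available; (G) is listed later → (G).
Ready: (B) and (E). (B) is listed later → (B).
Ready: (A) and (E). (A) is listed later → (A).
(E) is the only step now ready → (E).
(F) and (C) are both available; (F) is listed later → (F).
Ready: (C) and (I). (C) is listed later → (C).
Ready: (H) and (I). (H) is listed later → (H).
Next only (I) has its prerequisites met → (I).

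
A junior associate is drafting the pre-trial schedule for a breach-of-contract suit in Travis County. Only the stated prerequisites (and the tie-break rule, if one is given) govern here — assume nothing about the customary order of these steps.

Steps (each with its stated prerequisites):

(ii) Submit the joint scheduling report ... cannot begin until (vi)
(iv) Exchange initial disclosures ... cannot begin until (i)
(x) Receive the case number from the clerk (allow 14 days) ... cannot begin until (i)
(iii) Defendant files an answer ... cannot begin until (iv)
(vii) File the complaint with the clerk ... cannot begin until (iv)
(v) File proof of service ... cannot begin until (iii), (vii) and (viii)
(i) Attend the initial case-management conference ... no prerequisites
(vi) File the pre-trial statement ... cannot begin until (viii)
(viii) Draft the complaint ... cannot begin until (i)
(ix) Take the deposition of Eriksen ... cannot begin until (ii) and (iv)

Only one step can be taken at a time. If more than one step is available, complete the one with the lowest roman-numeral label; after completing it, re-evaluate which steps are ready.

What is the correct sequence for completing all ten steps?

(i) (iv) (iii) (vii) (viii) (v) (vi) (ii) (ix) (x)

(i) has no prerequisites → (i) first.
Now (iv), (viii) and (x) have their prerequisites met. (iv) has the earlier label, so (iv) next.
Ready: (iii), (vii), (viii) and (x). (iii) has the earlier label → (iii).
Now (vii), (viii) and (x) have their prerequisites met. (vii) has the earlier label, so (vii) next.
(viii) and (x) are both available; (viii) has the earlier label → (viii).
(v) and (vi) now also ready, so the ready set is {(v), (vi), (x)}; (v) has the earlier label → (v).
(vi) and (x) are both available; (vi) has the earlier label → (vi).
(ii) now also ready, so the ready set is {(ii), (x)}; (ii) has the earlier label → (ii).
Ready: (ix) and (x). (ix) has the earlier label → (ix).
(x) needed (i), now all done → (x).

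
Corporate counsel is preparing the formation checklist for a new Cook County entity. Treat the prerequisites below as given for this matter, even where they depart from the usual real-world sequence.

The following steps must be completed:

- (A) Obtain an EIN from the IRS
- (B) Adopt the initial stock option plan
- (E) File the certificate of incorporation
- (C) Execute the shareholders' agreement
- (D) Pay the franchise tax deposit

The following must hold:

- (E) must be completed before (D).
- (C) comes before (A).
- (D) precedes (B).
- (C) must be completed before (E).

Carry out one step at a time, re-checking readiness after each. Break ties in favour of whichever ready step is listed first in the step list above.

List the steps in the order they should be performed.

(C) is the only step with nothing outstanding, so it goes first.
(A) and (E) are both available; (A) is listed earlier → (A).
(E) needed (C), now all done → (E).
(D) needed (E), now all done → (D).
(B) is the only step now ready → (B).

(C), (A), (E), (D), (B)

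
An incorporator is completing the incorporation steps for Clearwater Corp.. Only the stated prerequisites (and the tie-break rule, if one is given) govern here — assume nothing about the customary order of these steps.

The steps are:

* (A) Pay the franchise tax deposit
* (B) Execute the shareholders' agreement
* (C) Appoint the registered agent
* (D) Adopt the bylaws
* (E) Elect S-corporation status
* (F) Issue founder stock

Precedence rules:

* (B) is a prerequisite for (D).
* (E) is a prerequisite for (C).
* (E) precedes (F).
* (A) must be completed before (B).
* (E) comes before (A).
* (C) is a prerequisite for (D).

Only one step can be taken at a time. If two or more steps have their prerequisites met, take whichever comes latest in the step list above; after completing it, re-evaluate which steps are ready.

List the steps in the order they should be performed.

(E) has no prerequisites → (E) first.
Ready: (F), (C) and (A). (F) is listed later → (F).
(C) and (A) are both available; (C) is listed later → (C).
(A) needed (E), now all done → (A).
(B) needed (A), now all done → (B).
That leaves (D) as the only ready step → (D).

(E), (F), (C), (A), (B), (D)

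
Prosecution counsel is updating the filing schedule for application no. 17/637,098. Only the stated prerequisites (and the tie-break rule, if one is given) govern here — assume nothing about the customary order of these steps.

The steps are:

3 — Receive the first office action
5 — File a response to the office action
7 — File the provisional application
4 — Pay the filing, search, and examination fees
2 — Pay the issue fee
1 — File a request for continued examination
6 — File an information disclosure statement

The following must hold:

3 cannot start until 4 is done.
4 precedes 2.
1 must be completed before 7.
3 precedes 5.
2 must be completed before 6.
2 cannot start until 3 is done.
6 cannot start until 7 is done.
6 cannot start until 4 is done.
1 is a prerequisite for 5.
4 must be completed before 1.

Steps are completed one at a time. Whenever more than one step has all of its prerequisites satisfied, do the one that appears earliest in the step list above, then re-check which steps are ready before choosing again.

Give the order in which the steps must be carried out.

Only 4 has no prerequisites, so it is first.
Ready: 3 and 1. 3 is listed earlier → 3.
2 now also ready, so the ready set is {2, 1}; 2 is listed earlier → 2.
1 needed 4, now all done → 1.
Now 5 and 7 have their prerequisites met. 5 is listed earlier, so 5 next.
Next only 7 has its prerequisites met → 7.
That leaves 6 as the only ready step → 6.

4, 3, 2, 1, 5, 7, 6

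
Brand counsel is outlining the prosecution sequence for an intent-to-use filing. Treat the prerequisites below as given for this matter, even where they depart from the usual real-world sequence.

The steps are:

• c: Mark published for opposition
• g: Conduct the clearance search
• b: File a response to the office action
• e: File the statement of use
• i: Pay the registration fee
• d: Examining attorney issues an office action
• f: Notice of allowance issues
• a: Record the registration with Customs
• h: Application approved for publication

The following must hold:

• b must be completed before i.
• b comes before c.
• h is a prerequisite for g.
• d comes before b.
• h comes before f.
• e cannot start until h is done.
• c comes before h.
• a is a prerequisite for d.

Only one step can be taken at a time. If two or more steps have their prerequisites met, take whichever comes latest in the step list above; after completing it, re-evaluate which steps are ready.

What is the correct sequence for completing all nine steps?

a → d → b → i → c → h → f → e → g

Only a has no prerequisites, so it is first.
That leaves d as the only ready step → d.
b needed d, now all done → b.
Now i and c have their prerequisites met. i is listed later, so i next.
Next only c has its prerequisites met → c.
Next only h has its prerequisites met → h.
Ready: f, e and g. f is listed later → f.
e and g are both available; e is listed later → e.
That leaves g as the only ready step → g.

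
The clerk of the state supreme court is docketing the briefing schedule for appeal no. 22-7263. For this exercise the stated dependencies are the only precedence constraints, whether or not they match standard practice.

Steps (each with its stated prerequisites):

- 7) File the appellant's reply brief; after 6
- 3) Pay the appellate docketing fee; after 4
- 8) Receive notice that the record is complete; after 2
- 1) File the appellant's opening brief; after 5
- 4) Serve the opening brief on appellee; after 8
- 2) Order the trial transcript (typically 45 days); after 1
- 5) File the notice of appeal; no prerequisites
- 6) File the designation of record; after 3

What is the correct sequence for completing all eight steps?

5 has no prerequisites → 5 first.
1 is the only step now ready → 1.
2 is the only step now ready → 2.
8 needed 2, now all done → 8.
4 needed 8, now all done → 4.
Next only 3 has its prerequisites met → 3.
Next only 6 has its prerequisites met → 6.
That leaves 7 as the only ready step → 7.

5, 1, 2, 8, 4, 3, 6, 7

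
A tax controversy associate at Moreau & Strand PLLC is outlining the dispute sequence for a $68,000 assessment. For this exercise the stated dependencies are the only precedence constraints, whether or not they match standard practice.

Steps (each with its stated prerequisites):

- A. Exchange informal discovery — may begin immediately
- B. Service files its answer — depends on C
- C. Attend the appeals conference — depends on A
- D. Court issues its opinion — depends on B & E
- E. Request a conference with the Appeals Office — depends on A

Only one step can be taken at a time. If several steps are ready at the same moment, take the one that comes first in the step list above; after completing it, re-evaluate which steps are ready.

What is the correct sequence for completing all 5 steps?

A has no prerequisites → A first.
Ready: C and E. C is listed earlier → C.
B and E are both available; B is listed earlier → B.
E needed A, now all done → E.
D is the only step now ready → D.

A, C, B, E, D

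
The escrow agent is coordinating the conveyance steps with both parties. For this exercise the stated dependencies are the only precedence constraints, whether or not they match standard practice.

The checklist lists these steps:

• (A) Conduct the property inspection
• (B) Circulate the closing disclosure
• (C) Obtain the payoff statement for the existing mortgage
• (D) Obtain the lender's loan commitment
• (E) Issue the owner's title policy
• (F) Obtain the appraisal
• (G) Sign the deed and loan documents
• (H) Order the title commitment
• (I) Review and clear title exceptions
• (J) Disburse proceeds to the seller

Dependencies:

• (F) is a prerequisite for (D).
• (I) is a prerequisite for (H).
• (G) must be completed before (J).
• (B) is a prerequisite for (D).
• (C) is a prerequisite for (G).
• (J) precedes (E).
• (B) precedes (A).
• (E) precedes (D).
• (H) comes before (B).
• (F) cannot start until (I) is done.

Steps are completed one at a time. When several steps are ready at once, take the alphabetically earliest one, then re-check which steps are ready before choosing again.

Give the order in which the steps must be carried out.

(C) and (I) have no prerequisites; (C) has the earlier label, so (C) is first.
(G) now also ready, so the ready set is {(G), (I)}; (G) has the earlier label → (G).
(J) now also ready, so the ready set is {(I), (J)}; (I) has the earlier label → (I).
(F), (H) and (J) are all available; (F) has the earlier label → (F).
(H) and (J) are both available; (H) has the earlier label → (H).
(B) and (J) are both available; (B) has the earlier label → (B).
(A) now also ready, so the ready set is {(A), (J)}; (A) has the earlier label → (A).
(J) needed (G), now all done → (J).
(E) needed (J), now all done → (E).
(D) needed (B), (E) and (F), now all done → (D).

(C), (G), (I), (F), (H), (B), (A), (J), (E), (D)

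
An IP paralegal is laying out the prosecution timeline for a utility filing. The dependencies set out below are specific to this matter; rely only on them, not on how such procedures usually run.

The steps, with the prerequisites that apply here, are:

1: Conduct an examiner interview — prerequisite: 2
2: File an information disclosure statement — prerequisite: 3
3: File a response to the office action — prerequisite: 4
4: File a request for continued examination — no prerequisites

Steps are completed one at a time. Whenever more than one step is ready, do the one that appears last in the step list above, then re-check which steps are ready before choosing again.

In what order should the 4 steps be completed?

4 has no prerequisites → 4 first.
That leaves 3 as the only ready step → 3.
2 needed 3, now all done → 2.
1 needed 2, now all done → 1.

4 → 3 → 2 → 1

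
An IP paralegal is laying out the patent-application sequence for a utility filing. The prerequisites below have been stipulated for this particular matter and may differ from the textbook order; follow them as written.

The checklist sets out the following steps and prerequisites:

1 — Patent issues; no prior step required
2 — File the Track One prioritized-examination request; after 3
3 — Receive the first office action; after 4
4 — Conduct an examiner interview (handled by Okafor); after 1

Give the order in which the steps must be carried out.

1 is the only step with nothing outstanding, so it goes first.
4 needed 1, now all done → 4.
3 needed 4, now all done → 3.
2 needed 3, now all done → 2.

1 → 4 → 3 → 2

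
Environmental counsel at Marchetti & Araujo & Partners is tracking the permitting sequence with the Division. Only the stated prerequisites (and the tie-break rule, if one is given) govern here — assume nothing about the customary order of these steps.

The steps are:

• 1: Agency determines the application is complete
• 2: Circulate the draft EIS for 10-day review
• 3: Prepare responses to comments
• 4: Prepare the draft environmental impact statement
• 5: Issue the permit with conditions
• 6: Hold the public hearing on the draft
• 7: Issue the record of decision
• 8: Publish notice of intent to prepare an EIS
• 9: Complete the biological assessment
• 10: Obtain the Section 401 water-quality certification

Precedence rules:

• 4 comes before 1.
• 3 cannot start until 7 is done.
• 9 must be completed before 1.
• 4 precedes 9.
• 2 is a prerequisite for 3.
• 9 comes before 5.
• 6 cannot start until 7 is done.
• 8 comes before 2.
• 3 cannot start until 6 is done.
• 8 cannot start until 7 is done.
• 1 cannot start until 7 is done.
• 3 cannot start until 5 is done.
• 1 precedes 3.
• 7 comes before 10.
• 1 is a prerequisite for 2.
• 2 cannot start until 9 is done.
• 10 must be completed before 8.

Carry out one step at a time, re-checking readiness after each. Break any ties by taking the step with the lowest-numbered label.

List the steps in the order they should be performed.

4 7 6 9 1 5 10 8 2 3

4 and 7 have no prerequisites; 4 has the earlier label, so 4 is first.
9 now also ready, so the ready set is {7, 9}; 7 has the earlier label → 7.
Ready: 6, 9 and 10. 6 has the earlier label → 6.
Now 9 and 10 have their prerequisites met. 9 has the earlier label, so 9 next.
1 and 5 now also ready, so the ready set is {1, 5, 10}; 1 has the earlier label → 1.
Now 5 and 10 have their prerequisites met. 5 has the earlier label, so 5 next.
10 is the only step now ready → 10.
That leaves 8 as the only ready step → 8.
Next only 2 has its prerequisites met → 2.
That leaves 3 as the only ready step → 3.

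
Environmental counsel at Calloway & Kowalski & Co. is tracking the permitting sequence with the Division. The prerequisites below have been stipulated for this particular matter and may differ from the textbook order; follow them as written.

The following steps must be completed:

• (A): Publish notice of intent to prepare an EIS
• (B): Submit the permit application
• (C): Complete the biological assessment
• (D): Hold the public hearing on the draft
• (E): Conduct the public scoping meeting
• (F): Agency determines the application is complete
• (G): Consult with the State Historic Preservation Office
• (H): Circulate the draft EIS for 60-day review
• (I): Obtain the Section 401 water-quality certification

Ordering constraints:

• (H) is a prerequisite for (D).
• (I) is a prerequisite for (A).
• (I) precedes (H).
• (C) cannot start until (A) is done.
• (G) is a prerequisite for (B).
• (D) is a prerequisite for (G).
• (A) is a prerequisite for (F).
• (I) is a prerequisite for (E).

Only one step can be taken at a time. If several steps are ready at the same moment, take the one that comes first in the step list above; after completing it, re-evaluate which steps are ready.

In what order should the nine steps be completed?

Only (I) has no prerequisites, so it is first.
(A), (E) and (H) are all available; (A) is listed earlier → (A).
(C) and (F) now also ready, so the ready set is {(C), (E), (F), (H)}; (C) is listed earlier → (C).
Now (E), (F) and (H) have their prerequisites met. (E) is listed earlier, so (E) next.
(F) and (H) are both available; (F) is listed earlier → (F).
(H) needed (I), now all done → (H).
(D) is the only step now ready → (D).
Next only (G) has its prerequisites met → (G).
That leaves (B) as the only ready step → (B).

(I), (A), (C), (E), (F), (H), (D), (G), (B)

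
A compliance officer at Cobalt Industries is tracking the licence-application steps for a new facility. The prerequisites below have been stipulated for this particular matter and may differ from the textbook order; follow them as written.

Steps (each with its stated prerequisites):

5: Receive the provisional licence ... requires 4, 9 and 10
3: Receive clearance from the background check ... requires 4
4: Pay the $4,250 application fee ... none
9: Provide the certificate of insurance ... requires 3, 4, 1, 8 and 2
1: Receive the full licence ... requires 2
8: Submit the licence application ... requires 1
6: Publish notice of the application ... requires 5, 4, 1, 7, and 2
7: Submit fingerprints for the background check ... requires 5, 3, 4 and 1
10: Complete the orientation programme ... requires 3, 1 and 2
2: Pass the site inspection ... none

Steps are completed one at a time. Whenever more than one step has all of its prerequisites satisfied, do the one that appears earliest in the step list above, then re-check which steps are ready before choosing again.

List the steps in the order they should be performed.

Nothing is required for 4 and 2. 4 is listed earlier → 4 first.
3 now also ready, so the ready set is {3, 2}; 3 is listed earlier → 3.
Next only 2 has its prerequisites met → 2.
That leaves 1 as the only ready step → 1.
Now 8 and 10 have their prerequisites met. 8 is listed earlier, so 8 next.
Now 9 and 10 have their prerequisites met. 9 is listed earlier, so 9 next.
That leaves 10 as the only ready step → 10.
5 needed 4, 9 and 10, now all done → 5.
7 needed 5, 3, 4 and 1, now all done → 7.
Next only 6 has its prerequisites met → 6.

4, 3, 2, 1, 8, 9, 10, 5, 7, 6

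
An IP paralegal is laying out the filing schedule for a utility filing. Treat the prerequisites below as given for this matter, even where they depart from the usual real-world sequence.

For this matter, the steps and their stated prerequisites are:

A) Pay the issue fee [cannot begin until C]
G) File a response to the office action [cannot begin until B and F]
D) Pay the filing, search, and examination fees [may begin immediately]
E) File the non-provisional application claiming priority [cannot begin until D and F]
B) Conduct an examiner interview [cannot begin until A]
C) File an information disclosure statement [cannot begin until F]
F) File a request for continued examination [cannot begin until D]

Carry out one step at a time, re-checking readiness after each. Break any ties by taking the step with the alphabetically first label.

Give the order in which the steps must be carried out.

D → F → C → A → B → E → G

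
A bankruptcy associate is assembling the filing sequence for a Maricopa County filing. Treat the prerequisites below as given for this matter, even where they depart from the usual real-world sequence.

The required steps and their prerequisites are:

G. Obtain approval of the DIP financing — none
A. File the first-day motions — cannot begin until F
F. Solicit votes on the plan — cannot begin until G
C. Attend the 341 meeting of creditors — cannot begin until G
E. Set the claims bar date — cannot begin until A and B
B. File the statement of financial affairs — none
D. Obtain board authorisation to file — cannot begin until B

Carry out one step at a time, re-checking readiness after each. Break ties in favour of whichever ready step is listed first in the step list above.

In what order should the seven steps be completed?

G → F → A → C → B → E → D

G and B have no prerequisites; G is listed earlier, so G is first.
Now F, C and B have their prerequisites met. F is listed earlier, so F next.
A, C and B are all available; A is listed earlier → A.
Ready: C and B. C is listed earlier → C.
B is the only step now ready → B.
Ready: E and D. E is listed earlier → E.
D needed B, now all done → D.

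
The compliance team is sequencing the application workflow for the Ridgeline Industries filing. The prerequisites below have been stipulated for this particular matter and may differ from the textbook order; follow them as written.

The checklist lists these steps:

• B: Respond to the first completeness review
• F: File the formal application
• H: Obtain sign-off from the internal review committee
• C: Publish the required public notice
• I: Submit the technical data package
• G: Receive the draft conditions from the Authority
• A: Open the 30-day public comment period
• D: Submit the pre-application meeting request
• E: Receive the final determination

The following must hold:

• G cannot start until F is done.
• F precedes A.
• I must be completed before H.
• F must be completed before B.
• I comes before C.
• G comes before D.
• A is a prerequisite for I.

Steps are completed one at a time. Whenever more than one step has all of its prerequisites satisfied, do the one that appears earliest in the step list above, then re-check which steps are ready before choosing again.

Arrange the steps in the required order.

F and E have no prerequisites; F is listed earlier, so F is first.
Ready: B, G, A and E. B is listed earlier → B.
G, A and E are all available; G is listed earlier → G.
D now also ready, so the ready set is {A, D, E}; A is listed earlier → A.
Ready: I, D and E. I is listed earlier → I.
H and C now also ready, so the ready set is {H, C, D, E}; H is listed earlier → H.
Ready: C, D and E. C is listed earlier → C.
D and E are both available; D is listed earlier → D.
That leaves E as the only ready step → E.

F, B, G, A, I, H, C, D, E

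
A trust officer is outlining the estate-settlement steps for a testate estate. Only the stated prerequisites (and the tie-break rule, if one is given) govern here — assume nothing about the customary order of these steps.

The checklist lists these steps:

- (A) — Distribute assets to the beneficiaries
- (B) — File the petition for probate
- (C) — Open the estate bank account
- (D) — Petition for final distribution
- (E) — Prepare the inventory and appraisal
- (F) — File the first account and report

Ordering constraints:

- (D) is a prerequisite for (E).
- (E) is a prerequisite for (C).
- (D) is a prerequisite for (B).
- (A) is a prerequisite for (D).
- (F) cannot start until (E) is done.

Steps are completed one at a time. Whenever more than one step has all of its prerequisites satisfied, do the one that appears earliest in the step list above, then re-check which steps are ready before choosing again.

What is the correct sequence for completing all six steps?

(A) (D) (B) (E) (C) (F)

(A) has no prerequisites → (A) first.
(D) needed (A), now all done → (D).
(B) and (E) are both available; (B) is listed earlier → (B).
(E) needed (D), now all done → (E).
(C) and (F) are both available; (C) is listed earlier → (C).
Next only (F) has its prerequisites met → (F).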